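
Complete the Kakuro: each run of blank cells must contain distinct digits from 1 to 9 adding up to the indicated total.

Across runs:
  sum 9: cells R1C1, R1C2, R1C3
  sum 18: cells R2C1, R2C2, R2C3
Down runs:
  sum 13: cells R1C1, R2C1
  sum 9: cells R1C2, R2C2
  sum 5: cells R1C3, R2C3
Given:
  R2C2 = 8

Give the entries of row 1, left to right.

R1C2 = 9 − 8 = 1 completes the 9 down.
No cell is forced outright now. R1C1 can only be 5 or 6 (the digits allowed by both its 9 across and its 13 down). If R1C1 = 5: that forces R1C3 = 3, after which R2C1 would have to be in {1,3,4,6,7,9} for the 18 across but in {8} for the 13 down — contradiction. So R1C1 = 6.
R1C3 = 9 − 7 = 2 completes the 9 across.
R2C1 = 13 − 6 = 7 completes the 13 down.
R2C3 = 18 − 15 = 3 completes the 18 across.

6, 1, 2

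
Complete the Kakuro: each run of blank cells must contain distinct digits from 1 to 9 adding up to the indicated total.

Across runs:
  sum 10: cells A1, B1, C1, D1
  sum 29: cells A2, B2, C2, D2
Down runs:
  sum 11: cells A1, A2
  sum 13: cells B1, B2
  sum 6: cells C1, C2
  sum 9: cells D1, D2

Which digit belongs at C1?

10 in 4 cells must be {1,2,3,4}; 29 in 4 cells must be {5,7,8,9}.
Only 4 fits B1 under both its across sum 10 and down sum 13.
B2 = 13 − 4 = 9 completes the 13 down.
Given what's placed, C2 must be 5 to fit the 29 across and 6 down.
C1 = 6 − 5 = 1 completes the 6 down.

1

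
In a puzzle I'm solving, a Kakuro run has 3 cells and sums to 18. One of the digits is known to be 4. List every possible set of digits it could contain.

{4,5,9}; {4,6,8}

3 distinct digits from 1–9 sum between 6 and 24.
Keeping only sets containing 4.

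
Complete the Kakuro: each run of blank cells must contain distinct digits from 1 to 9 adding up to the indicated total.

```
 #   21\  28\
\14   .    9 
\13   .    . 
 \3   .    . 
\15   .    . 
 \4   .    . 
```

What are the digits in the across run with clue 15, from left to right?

7, 8

3 in 2 cells must be {1,2}; 4 in 2 cells must be {1,3}.
R1C1 = 14 − 9 = 5 completes the 14 across.
Nothing is forced directly, so branch on R5C2, whose candidates are 1 or 3. If R5C2 = 1: then R3C2 would have to be in {1,2} for the 3 across but in {3,4,5,6,7,8} for the 28 down — contradiction. So R5C2 = 3.
R5C1 = 4 − 3 = 1 completes the 4 across.
Given what's placed, R3C1 must be 2 to fit the 3 across and 21 down.
R3C2 = 3 − 2 = 1 completes the 3 across.
No cell is forced outright now. R2C2 can only be 7 or 8 (the digits allowed by both its 13 across and its 28 down). If R2C2 = 8: then R2C1 would have to be in {5} for the 13 across but in {4,6,7,9} for the 21 down — contradiction. So R2C2 = 7.
R2C1 = 13 − 7 = 6 completes the 13 across.
R4C1 = 21 − 14 = 7 completes the 21 down.
R4C2 = 15 − 7 = 8 completes the 15 across.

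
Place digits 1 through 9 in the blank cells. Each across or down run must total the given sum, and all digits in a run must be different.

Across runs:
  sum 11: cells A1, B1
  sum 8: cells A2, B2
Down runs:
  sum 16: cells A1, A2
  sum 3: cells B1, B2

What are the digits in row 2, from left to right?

16 in 2 cells must be {7,9}; 3 in 2 cells must be {1,2}.
The 11 across and the 3 down share only 2, so B1 = 2.
The 8 across and the 16 down share only 7, so A2 = 7.
B2 = 8 − 7 = 1 completes the 8 across.
A1 = 11 − 2 = 9 completes the 11 across.

7 1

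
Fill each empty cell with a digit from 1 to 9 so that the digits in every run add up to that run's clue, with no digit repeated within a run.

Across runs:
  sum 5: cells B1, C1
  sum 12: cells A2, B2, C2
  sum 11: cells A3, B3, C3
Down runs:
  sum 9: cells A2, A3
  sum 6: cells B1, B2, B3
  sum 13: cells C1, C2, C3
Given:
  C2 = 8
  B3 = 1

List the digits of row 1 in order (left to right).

2 3

6 in 3 cells must be {1,2,3}.
B2 = 3: the only remaining digit allowed by both the 12 across and the 6 down.
B1 = 6 − 4 = 2 completes the 6 down.
C1 = 5 − 2 = 3 completes the 5 across.
A2 = 12 − 11 = 1 completes the 12 across.
A3 = 9 − 1 = 8 completes the 9 down.
C3 = 11 − 9 = 2 completes the 11 across.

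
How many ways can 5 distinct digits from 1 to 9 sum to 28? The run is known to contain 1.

5 distinct digits from 1–9 sum between 15 and 35.
Keeping only sets containing 1.
Enumerating: {1,3,7,8,9}, {1,4,6,8,9}, {1,5,6,7,9}.

3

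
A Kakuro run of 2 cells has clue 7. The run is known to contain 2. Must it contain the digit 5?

The only way to make 7 from 2 distinct digits under that restriction is {2,5}, which contains 5.

Yes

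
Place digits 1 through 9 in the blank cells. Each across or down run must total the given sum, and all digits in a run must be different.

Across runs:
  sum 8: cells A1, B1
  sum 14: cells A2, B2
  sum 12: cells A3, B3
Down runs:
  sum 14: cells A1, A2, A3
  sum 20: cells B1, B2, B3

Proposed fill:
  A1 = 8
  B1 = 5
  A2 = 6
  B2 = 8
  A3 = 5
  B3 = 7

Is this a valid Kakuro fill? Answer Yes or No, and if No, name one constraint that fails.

No — the across run A1–B1 sums to 13, not 8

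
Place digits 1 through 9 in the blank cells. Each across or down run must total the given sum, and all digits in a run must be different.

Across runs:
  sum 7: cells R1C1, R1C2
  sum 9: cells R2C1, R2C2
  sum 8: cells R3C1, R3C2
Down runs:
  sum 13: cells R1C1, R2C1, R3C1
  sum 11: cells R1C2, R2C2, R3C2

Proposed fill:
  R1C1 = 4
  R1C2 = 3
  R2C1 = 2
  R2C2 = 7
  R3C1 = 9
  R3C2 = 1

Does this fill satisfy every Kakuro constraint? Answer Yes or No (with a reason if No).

No — the across run R3C1–R3C2 sums to 10, not 8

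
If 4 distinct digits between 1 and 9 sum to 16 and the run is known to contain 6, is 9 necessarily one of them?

No

Counterexample: {1,2,6,7} sums to 16 under that restriction without using 9.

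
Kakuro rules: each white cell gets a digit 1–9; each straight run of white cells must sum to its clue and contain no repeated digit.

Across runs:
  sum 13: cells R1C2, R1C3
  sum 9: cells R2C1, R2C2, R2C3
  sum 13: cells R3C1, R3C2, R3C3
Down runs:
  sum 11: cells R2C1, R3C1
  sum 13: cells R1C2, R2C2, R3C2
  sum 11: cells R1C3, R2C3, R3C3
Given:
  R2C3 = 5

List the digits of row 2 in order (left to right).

3 1 5

R1C3 = 4: the only remaining digit allowed by both the 13 across and the 11 down.
R2C1 = 3: the only remaining digit allowed by both the 9 across and the 11 down.
R2C2 = 9 − 8 = 1 completes the 9 across.
R3C1 = 11 − 3 = 8 completes the 11 down.
R3C3 = 11 − 9 = 2 completes the 11 down.
R1C2 = 13 − 4 = 9 completes the 13 across.
R3C2 = 13 − 10 = 3 completes the 13 across.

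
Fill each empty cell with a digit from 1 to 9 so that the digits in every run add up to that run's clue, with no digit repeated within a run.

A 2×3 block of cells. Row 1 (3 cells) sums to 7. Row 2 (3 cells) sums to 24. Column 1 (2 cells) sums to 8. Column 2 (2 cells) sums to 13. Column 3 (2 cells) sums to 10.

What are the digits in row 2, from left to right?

7 9 8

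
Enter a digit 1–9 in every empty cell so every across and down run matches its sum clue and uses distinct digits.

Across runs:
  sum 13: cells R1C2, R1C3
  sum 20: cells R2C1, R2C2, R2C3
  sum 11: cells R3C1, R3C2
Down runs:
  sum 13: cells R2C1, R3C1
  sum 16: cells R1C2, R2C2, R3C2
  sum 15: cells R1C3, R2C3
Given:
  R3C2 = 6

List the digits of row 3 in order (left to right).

R3C1 = 11 − 6 = 5 completes the 11 across.
R2C1 = 13 − 5 = 8 completes the 13 down.
No cell is forced outright now. R2C3 can only be 7 or 9 (the digits allowed by both its 20 across and its 15 down). If R2C3 = 7: that forces R1C3 = 8, after which R2C2 would have to be in {5} for the 20 across but in {1,2,3,7,8,9} for the 16 down — contradiction. So R2C3 = 9.
R1C3 = 15 − 9 = 6 completes the 15 down.
R2C2 = 20 − 17 = 3 completes the 20 across.
R1C2 = 13 − 6 = 7 completes the 13 across.

5 6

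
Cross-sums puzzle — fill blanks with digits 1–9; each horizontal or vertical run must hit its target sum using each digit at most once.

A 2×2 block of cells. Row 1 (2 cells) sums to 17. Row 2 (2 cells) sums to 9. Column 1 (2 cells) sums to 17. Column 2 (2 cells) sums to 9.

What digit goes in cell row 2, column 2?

17 in 2 cells must be {8,9}.
The 17 across and the 9 down share only 8, so (1,2) = 8.
The 9 across and the 17 down share only 8, so (2,1) = 8.
(2,2) = 9 − 8 = 1 completes the 9 across.
(1,1) = 17 − 8 = 9 completes the 17 across.

1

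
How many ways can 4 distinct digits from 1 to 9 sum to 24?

4 distinct digits from 1–9 sum between 10 and 30.

8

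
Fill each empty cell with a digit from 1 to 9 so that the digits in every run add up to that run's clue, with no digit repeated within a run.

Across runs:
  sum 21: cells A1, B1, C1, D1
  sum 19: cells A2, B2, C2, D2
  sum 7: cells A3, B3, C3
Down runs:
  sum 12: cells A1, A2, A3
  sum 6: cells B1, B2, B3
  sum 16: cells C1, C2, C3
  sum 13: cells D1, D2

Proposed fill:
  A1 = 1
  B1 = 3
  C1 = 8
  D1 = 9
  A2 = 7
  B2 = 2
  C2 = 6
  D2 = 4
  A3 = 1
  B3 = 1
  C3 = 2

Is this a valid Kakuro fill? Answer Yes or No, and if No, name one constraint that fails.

No — the across run A3–C3 sums to 4, not 7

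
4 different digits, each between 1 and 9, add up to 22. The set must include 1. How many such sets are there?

3

4 distinct digits from 1–9 sum between 10 and 30.
Keeping only sets containing 1.
Enumerating: {1,4,8,9}, {1,5,7,9}, {1,6,7,8}.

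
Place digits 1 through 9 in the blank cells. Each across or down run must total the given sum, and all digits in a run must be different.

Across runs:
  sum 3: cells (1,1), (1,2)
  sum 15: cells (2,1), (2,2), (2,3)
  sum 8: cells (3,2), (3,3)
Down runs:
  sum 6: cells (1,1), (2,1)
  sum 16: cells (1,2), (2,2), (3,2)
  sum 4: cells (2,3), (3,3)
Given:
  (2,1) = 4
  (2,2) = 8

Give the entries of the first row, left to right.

2 1

3 in 2 cells must be {1,2}; 4 in 2 cells must be {1,3}.
(1,1) = 6 − 4 = 2 completes the 6 down.
(1,2) = 3 − 2 = 1 completes the 3 across.
(2,3) = 15 − 12 = 3 completes the 15 across.
(3,2) = 16 − 9 = 7 completes the 16 down.
(3,3) = 8 − 7 = 1 completes the 8 across.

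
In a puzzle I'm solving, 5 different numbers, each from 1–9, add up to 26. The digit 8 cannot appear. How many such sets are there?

5 distinct digits from 1–9 sum between 15 and 35.
Dropping sets that contain 8.
Enumerating: {1,3,6,7,9}, {1,4,5,7,9}, {2,3,5,7,9}, {2,4,5,6,9}.

4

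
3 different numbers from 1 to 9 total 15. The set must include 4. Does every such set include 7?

Counterexample: {2,4,9} sums to 15 under that restriction without using 7.

No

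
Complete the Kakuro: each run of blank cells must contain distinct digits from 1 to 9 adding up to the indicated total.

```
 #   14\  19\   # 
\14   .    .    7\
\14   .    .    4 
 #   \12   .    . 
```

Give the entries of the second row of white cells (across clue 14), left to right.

R3C3 = 7 − 4 = 3 completes the 7 down.
R3C2 = 12 − 3 = 9 completes the 12 across.
Nothing is forced directly, so branch on R1C2, whose candidates are 6 or 8. If R1C2 = 6: that forces R1C1 = 8, after which R2C1 would have to be in {1,2,3,7,8,9} for the 14 across but in {6} for the 14 down — contradiction. So R1C2 = 8.
R1C1 = 14 − 8 = 6 completes the 14 across.
R2C1 = 14 − 6 = 8 completes the 14 down.
R2C2 = 14 − 12 = 2 completes the 14 across.

8, 2, 4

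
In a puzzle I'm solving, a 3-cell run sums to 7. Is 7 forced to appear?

The only way to make 7 from 3 distinct digits is {1,2,4}, which does not contain 7.

No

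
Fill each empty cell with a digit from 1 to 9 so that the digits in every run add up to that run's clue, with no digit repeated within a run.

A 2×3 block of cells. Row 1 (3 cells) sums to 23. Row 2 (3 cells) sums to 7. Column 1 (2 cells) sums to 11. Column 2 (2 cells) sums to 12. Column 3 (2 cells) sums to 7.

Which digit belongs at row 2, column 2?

4

23 in 3 cells must be {6,8,9}; 7 in 3 cells must be {1,2,4}.
The 23 across and the 7 down share only 6, so (1,3) = 6.
The 7 across and the 12 down share only 4, so (2,2) = 4.
(2,3) = 7 − 6 = 1 completes the 7 down.
(1,2) = 12 − 4 = 8 completes the 12 down.
(2,1) = 7 − 5 = 2 completes the 7 across.
(1,1) = 23 − 14 = 9 completes the 23 across.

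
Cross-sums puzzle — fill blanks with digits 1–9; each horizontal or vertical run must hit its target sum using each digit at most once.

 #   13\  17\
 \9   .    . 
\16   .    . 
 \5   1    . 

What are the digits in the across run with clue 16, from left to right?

16 in 2 cells must be {7,9}.
R3C2 = 5 − 1 = 4 completes the 5 across.
Given what's placed, R2C2 must be 7 to fit the 16 across and 17 down.
R1C2 = 17 − 11 = 6 completes the 17 down.
R2C1 = 16 − 7 = 9 completes the 16 across.
R1C1 = 9 − 6 = 3 completes the 9 across.

9 7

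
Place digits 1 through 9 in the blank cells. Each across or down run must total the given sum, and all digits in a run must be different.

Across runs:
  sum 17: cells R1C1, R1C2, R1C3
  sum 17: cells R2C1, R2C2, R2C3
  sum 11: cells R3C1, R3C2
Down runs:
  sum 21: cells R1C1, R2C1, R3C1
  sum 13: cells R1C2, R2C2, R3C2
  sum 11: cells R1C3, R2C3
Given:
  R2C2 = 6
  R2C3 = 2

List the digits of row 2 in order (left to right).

R1C3 = 11 − 2 = 9 completes the 11 down.
R2C1 = 17 − 8 = 9 completes the 17 across.
No cell is forced outright now. R1C1 can only be 5 or 7 (the digits allowed by both its 17 across and its 21 down). If R1C1 = 7: then R1C2 would have to be in {1} for the 17 across but in {2,3,4,5} for the 13 down — contradiction. So R1C1 = 5.
R1C2 = 17 − 14 = 3 completes the 17 across.
R3C1 = 21 − 14 = 7 completes the 21 down.
R3C2 = 11 − 7 = 4 completes the 11 across.

9 6 2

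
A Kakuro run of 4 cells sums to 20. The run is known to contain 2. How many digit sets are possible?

6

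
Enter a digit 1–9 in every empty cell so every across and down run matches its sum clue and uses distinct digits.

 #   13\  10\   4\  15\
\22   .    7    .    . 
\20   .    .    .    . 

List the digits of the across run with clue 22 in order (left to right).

4, 7, 3, 8

4 in 2 cells must be {1,3}.
R2C2 = 10 − 7 = 3 completes the 10 down.
Given what's placed, R2C3 must be 1 to fit the 20 across and 4 down.
R1C3 = 4 − 1 = 3 completes the 4 down.
R1C4 = 8: the only remaining digit allowed by both the 22 across and the 15 down.
R2C4 = 15 − 8 = 7 completes the 15 down.
R1C1 = 22 − 18 = 4 completes the 22 across.
R2C1 = 20 − 11 = 9 completes the 20 across.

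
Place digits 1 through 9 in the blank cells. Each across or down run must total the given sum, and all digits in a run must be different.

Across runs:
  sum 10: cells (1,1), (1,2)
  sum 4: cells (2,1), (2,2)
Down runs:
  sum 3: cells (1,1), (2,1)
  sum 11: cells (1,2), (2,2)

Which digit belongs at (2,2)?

4 in 2 cells must be {1,3}; 3 in 2 cells must be {1,2}.
The 4 across and the 3 down share only 1, so (2,1) = 1.
(2,2) = 4 − 1 = 3 completes the 4 across.
(1,1) = 3 − 1 = 2 completes the 3 down.
(1,2) = 10 − 2 = 8 completes the 10 across.

3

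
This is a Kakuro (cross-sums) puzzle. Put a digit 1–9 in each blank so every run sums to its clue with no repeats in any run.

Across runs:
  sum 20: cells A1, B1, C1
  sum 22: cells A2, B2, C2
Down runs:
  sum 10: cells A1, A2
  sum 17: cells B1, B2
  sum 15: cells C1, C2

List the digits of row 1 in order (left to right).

3 8 9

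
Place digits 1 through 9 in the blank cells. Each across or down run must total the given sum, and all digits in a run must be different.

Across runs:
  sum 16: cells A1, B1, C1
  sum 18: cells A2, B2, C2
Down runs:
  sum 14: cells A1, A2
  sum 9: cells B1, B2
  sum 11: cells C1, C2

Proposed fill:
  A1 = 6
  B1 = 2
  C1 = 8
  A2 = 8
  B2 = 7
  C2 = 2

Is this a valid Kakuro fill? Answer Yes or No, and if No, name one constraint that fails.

No — the across run A2–C2 sums to 17, not 18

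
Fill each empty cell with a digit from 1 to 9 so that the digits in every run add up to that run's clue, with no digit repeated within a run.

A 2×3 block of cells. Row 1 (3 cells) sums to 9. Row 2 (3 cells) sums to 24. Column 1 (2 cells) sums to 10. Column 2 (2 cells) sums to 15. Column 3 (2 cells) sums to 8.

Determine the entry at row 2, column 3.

24 in 3 cells must be {7,8,9}.
The 9 across and the 15 down share only 6, so (1,2) = 6.
(2,2) = 15 − 6 = 9 completes the 15 down.
Given what's placed, (2,3) must be 7 to fit the 24 across and 8 down.
(1,3) = 8 − 7 = 1 completes the 8 down.
(2,1) = 24 − 16 = 8 completes the 24 across.
(1,1) = 9 − 7 = 2 completes the 9 across.

7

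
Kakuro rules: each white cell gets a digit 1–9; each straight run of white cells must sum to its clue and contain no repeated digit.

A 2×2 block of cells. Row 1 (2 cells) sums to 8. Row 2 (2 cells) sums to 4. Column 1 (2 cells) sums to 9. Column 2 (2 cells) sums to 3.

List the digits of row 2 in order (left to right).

4 in 2 cells must be {1,3}; 3 in 2 cells must be {1,2}.
The 4 across and the 3 down share only 1, so (2,2) = 1.
(1,2) = 3 − 1 = 2 completes the 3 down.
(2,1) = 4 − 1 = 3 completes the 4 across.
(1,1) = 8 − 2 = 6 completes the 8 across.

3, 1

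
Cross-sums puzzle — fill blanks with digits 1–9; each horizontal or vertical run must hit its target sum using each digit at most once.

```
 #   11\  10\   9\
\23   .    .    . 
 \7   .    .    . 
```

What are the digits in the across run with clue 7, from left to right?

23 in 3 cells must be {6,8,9}; 7 in 3 cells must be {1,2,4}.
Nothing is forced directly, so branch on R1C3, whose candidates are 6 or 8. If R1C3 = 6: then R2C3 would have to be in {1,2,4} for the 7 across but in {3} for the 9 down — contradiction. So R1C3 = 8.
R2C3 = 9 − 8 = 1 completes the 9 down.
Nothing is forced directly, so branch on R2C1, whose candidates are 2 or 4. If R2C1 = 4: then R1C1 would have to be in {6,9} for the 23 across but in {7} for the 11 down — contradiction. So R2C1 = 2.
R1C1 = 11 − 2 = 9 completes the 11 down.
R1C2 = 23 − 17 = 6 completes the 23 across.
R2C2 = 7 − 3 = 4 completes the 7 across.

2 4 1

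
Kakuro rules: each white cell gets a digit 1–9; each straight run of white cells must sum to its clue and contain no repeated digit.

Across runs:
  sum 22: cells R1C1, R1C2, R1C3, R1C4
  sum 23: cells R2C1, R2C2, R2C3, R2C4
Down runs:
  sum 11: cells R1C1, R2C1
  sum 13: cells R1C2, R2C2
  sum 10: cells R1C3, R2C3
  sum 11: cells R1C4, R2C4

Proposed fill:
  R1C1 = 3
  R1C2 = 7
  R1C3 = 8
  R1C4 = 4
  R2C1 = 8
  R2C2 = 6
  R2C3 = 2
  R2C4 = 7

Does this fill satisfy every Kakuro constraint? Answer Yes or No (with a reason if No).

Yes

Across: 3+7+8+4=22; 8+6+2+7=23. Down: 3+8=11; 7+6=13; 8+2=10; 4+7=11. No digit repeats within any run.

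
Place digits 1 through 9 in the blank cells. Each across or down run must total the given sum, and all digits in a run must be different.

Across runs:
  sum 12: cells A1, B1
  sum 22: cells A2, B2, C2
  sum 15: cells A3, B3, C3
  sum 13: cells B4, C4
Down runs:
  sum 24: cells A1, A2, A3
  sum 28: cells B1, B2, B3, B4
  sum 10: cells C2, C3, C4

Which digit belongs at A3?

8

24 in 3 cells must be {7,8,9}.
Nothing is forced directly, so branch on C2, whose candidates are 5 or 6 or 7. If C2 = 6: then C4 would have to be in {4,5,6,7,8,9} for the 13 across but in {1,3} for the 10 down — contradiction. If C2 = 7: that forces A2 = 9, B2 = 6, after which C4 would have to be in {4,5,6,7,8,9} for the 13 across but in {1,2} for the 10 down — contradiction. So C2 = 5.
Given what's placed, C4 must be 4 to fit the 13 across and 10 down.
C3 = 10 − 9 = 1 completes the 10 down.
B4 = 13 − 4 = 9 completes the 13 across.
B2 = 8: the only remaining digit allowed by both the 22 across and the 28 down.
A2 = 22 − 13 = 9 completes the 22 across.
Given what's placed, A3 must be 8 to fit the 15 across and 24 down.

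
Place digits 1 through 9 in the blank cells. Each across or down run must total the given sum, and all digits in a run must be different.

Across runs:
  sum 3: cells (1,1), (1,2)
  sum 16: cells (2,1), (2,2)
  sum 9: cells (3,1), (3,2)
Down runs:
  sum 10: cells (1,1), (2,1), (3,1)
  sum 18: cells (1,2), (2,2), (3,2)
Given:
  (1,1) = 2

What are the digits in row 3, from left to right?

3 in 2 cells must be {1,2}; 16 in 2 cells must be {7,9}.
(1,2) = 3 − 2 = 1 completes the 3 across.
Given what's placed, (2,1) must be 7 to fit the 16 across and 10 down.
(2,2) = 16 − 7 = 9 completes the 16 across.
(3,1) = 10 − 9 = 1 completes the 10 down.
(3,2) = 9 − 1 = 8 completes the 9 across.

1, 8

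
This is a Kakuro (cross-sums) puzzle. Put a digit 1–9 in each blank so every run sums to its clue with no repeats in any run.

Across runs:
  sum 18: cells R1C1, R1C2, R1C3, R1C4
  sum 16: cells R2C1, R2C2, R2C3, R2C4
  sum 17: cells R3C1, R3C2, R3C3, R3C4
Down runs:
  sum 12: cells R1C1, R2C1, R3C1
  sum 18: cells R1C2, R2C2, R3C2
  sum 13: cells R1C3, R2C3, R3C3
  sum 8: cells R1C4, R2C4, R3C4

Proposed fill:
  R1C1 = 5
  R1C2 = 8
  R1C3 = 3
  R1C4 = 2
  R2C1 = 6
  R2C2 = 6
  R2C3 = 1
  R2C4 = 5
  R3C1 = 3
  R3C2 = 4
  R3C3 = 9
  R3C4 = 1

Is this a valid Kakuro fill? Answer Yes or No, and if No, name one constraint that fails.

No — the across run R2C1–R2C4 sums to 18, not 16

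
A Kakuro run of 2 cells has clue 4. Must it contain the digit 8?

No

The only way to make 4 from 2 distinct digits is {1,3}, which does not contain 8.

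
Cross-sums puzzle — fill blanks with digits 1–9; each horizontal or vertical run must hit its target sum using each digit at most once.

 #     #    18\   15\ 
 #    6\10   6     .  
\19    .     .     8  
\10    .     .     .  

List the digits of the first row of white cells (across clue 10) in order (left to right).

6 4

R1C3 = 10 − 6 = 4 completes the 10 across.
R3C3 = 15 − 12 = 3 completes the 15 down.
R3C2 = 5: the only remaining digit allowed by both the 10 across and the 18 down.
R2C2 = 18 − 11 = 7 completes the 18 down.
R3C1 = 10 − 8 = 2 completes the 10 across.
R2C1 = 19 − 15 = 4 completes the 19 across.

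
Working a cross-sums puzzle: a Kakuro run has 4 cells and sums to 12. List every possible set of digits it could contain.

{1,2,3,6}; {1,2,4,5}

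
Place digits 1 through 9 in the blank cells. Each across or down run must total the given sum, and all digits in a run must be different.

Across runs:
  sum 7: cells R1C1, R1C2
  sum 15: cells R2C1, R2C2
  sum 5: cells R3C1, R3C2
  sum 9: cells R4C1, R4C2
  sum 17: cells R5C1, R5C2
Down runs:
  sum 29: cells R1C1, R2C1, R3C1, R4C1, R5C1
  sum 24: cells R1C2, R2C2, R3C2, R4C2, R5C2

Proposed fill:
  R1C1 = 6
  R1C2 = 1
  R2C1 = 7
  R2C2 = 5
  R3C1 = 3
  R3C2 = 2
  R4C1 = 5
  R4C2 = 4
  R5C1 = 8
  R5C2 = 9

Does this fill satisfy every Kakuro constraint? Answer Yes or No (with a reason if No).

No — the across run R2C1–R2C2 sums to 12, not 15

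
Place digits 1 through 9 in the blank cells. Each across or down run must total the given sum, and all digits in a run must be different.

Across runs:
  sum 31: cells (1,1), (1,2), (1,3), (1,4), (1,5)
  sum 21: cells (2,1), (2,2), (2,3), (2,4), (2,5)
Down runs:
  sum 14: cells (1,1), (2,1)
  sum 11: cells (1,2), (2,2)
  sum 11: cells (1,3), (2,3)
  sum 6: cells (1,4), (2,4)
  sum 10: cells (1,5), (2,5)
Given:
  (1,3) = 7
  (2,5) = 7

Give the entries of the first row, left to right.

9, 8, 7, 4, 3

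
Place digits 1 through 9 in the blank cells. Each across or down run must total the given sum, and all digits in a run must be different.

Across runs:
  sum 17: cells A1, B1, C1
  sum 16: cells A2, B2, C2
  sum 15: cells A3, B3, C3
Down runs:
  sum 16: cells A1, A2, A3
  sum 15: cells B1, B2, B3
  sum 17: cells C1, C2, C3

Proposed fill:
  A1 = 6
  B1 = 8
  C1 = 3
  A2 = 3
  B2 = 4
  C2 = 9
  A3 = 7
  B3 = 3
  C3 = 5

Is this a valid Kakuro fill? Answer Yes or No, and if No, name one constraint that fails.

Yes

Across: 6+8+3=17; 3+4+9=16; 7+3+5=15. Down: 6+3+7=16; 8+4+3=15; 3+9+5=17. No digit repeats within any run.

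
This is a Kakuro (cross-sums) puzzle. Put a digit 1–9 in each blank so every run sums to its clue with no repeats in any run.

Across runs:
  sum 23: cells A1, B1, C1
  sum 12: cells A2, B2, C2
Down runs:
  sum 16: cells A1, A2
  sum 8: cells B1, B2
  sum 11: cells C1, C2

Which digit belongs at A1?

9

23 in 3 cells must be {6,8,9}; 16 in 2 cells must be {7,9}.
The 23 across and the 16 down share only 9, so A1 = 9.
Given what's placed, B1 must be 6 to fit the 23 across and 8 down.
C1 = 23 − 15 = 8 completes the 23 across.
A2 = 16 − 9 = 7 completes the 16 down.
B2 = 8 − 6 = 2 completes the 8 down.
C2 = 12 − 9 = 3 completes the 12 across.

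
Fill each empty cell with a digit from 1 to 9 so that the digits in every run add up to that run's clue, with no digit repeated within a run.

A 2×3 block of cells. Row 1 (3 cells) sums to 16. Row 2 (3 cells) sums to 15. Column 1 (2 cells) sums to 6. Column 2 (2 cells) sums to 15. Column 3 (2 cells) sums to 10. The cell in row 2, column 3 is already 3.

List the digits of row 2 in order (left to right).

5 7 3

(1,3) = 10 − 3 = 7 completes the 10 down.
No cell is forced outright now. (1,2) can only be 6 or 8 (the digits allowed by both its 16 across and its 15 down). If (1,2) = 6: then (1,1) would have to be in {3} for the 16 across but in {1,2,4,5} for the 6 down — contradiction. So (1,2) = 8.
(1,1) = 16 − 15 = 1 completes the 16 across.
(2,1) = 6 − 1 = 5 completes the 6 down.
(2,2) = 15 − 8 = 7 completes the 15 across.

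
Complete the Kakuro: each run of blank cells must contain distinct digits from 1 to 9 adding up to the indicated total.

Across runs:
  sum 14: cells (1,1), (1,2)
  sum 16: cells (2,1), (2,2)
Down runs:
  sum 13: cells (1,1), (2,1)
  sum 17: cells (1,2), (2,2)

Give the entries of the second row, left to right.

16 in 2 cells must be {7,9}; 17 in 2 cells must be {8,9}.
The 16 across and the 17 down share only 9, so (2,2) = 9.
(1,2) = 17 − 9 = 8 completes the 17 down.
(2,1) = 16 − 9 = 7 completes the 16 across.
(1,1) = 14 − 8 = 6 completes the 14 across.

7 9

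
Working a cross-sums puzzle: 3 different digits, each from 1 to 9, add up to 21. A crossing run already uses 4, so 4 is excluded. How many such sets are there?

3 distinct digits from 1–9 sum between 6 and 24.
Dropping sets that contain 4.
Enumerating: {5,7,9}, {6,7,8}.

2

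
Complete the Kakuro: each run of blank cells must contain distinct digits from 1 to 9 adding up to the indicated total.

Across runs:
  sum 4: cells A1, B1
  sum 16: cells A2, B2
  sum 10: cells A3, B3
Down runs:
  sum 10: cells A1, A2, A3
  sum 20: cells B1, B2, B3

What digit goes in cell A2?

7

4 in 2 cells must be {1,3}; 16 in 2 cells must be {7,9}.
The 4 across and the 20 down share only 3, so B1 = 3.
The 16 across and the 10 down share only 7, so A2 = 7.
B2 = 16 − 7 = 9 completes the 16 across.
B3 = 20 − 12 = 8 completes the 20 down.
A1 = 4 − 3 = 1 completes the 4 across.
A3 = 10 − 8 = 2 completes the 10 across.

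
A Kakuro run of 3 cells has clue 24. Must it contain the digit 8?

The only way to make 24 from 3 distinct digits is {7,8,9}, which contains 8.

Yes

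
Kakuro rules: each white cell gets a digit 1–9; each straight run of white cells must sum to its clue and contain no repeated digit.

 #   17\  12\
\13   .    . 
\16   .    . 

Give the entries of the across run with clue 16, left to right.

16 in 2 cells must be {7,9}; 17 in 2 cells must be {8,9}.
The 16 across and the 17 down share only 9, so R2C1 = 9.
R2C2 = 16 − 9 = 7 completes the 16 across.
R1C1 = 17 − 9 = 8 completes the 17 down.
R1C2 = 13 − 8 = 5 completes the 13 across.

9 7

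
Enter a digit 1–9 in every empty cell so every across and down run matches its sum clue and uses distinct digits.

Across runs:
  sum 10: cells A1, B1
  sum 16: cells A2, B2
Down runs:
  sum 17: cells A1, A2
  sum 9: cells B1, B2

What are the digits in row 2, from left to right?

9 7

16 in 2 cells must be {7,9}; 17 in 2 cells must be {8,9}.
The 16 across and the 17 down share only 9, so A2 = 9.
B2 = 16 − 9 = 7 completes the 16 across.
A1 = 17 − 9 = 8 completes the 17 down.
B1 = 10 − 8 = 2 completes the 10 across.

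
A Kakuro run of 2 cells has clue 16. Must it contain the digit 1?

The only way to make 16 from 2 distinct digits is {7,9}, which does not contain 1.

No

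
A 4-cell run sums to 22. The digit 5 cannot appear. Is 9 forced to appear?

Counterexample: {1,6,7,8} sums to 22 under that restriction without using 9.

No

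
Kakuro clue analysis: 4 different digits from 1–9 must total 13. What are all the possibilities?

{1,2,3,7}; {1,2,4,6}; {1,3,4,5}

4 distinct digits from 1–9 sum between 10 and 30.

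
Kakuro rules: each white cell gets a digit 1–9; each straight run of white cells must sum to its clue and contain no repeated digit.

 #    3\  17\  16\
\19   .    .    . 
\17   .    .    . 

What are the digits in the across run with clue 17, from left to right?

3 in 2 cells must be {1,2}; 17 in 2 cells must be {8,9}; 16 in 2 cells must be {7,9}.
The 19 across and the 3 down share only 2, so R1C1 = 2.
Given what's placed, R1C3 must be 9 to fit the 19 across and 16 down.
R2C1 = 3 − 2 = 1 completes the 3 down.
R2C2 = 9: the only remaining digit allowed by both the 17 across and the 17 down.
R2C3 = 17 − 10 = 7 completes the 17 across.
R1C2 = 19 − 11 = 8 completes the 19 across.

1 9 7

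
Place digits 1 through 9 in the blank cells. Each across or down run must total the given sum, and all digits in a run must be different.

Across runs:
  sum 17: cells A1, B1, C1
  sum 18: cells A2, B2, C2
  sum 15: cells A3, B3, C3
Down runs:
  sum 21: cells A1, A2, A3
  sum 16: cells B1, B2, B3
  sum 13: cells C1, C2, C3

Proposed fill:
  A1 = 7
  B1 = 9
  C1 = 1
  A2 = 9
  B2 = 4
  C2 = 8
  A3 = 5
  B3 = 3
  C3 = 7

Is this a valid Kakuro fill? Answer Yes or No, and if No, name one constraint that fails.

No — the down run C1–C3 sums to 16, not 13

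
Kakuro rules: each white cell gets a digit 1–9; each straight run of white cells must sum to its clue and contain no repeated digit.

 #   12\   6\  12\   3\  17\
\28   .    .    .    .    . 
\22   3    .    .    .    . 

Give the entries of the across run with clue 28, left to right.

9 4 5 2 8

3 in 2 cells must be {1,2}; 17 in 2 cells must be {8,9}.
R1C1 = 12 − 3 = 9 completes the 12 down.
R1C5 = 8: the only remaining digit allowed by both the 28 across and the 17 down.
R2C5 = 17 − 8 = 9 completes the 17 down.
No cell is forced outright now. R1C4 can only be 1 or 2 (the digits allowed by both its 28 across and its 3 down). If R1C4 = 1: that forces R1C2 = 4, after which R1C3 would have to be in {6} for the 28 across but in {3,4,5,7,8,9} for the 12 down — contradiction. So R1C4 = 2.
R2C4 = 3 − 2 = 1 completes the 3 down.
Nothing is forced directly, so branch on R1C2, whose candidates are 4 or 5. If R1C2 = 5: that forces R1C3 = 4, after which R2C2 would have to be in {2,4,5,7} for the 22 across but in {1} for the 6 down — contradiction. So R1C2 = 4.
R1C3 = 28 − 23 = 5 completes the 28 across.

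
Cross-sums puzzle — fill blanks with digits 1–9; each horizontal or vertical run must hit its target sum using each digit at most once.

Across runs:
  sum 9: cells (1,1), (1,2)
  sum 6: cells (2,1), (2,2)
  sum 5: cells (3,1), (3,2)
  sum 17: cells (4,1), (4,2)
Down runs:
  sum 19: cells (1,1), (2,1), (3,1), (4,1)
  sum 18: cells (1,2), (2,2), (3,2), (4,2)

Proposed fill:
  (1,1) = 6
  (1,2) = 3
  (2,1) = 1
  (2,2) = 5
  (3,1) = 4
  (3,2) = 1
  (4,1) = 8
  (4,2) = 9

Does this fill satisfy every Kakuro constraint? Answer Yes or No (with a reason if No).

Yes

Across: 6+3=9; 1+5=6; 4+1=5; 8+9=17. Down: 6+1+4+8=19; 3+5+1+9=18. No digit repeats within any run.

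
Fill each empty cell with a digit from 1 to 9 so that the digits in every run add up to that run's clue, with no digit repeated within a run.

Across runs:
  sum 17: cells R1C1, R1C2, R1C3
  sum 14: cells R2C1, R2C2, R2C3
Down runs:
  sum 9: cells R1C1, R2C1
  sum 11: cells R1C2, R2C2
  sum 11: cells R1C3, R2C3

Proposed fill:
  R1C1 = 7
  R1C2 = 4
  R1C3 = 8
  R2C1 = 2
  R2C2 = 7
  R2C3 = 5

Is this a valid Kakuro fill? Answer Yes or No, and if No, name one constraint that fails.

No — the down run R1C3–R2C3 sums to 13, not 11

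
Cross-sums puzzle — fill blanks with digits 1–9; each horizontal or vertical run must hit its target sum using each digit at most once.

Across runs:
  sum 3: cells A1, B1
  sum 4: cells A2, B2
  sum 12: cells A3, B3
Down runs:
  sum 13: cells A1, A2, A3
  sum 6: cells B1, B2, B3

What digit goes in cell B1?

2

3 in 2 cells must be {1,2}; 4 in 2 cells must be {1,3}; 6 in 3 cells must be {1,2,3}.
The 12 across and the 6 down share only 3, so B3 = 3.
Given what's placed, B2 must be 1 to fit the 4 across and 6 down.
A3 = 12 − 3 = 9 completes the 12 across.
A1 = 1: the only remaining digit allowed by both the 3 across and the 13 down.
B1 = 3 − 1 = 2 completes the 3 across.
A2 = 4 − 1 = 3 completes the 4 across.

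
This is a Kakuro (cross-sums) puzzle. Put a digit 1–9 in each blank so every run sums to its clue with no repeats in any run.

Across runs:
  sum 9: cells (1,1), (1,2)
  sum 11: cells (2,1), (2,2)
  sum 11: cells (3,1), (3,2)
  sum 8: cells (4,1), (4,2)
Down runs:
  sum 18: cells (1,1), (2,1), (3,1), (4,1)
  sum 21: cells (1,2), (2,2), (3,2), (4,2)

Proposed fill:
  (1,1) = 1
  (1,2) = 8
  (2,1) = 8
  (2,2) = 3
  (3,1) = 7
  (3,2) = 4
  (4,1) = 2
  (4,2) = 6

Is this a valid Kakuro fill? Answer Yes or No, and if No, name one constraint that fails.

Yes

Across: 1+8=9; 8+3=11; 7+4=11; 2+6=8. Down: 1+8+7+2=18; 8+3+4+6=21. No digit repeats within any run.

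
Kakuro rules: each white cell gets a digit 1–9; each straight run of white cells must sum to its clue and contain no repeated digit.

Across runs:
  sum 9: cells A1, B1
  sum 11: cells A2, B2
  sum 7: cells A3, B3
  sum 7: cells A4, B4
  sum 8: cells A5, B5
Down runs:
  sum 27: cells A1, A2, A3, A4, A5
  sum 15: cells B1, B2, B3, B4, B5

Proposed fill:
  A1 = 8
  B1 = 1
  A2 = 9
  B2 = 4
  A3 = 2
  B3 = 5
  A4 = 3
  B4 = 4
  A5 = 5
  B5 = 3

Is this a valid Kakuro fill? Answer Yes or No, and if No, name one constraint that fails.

No — the down run B1–B5 sums to 17, not 15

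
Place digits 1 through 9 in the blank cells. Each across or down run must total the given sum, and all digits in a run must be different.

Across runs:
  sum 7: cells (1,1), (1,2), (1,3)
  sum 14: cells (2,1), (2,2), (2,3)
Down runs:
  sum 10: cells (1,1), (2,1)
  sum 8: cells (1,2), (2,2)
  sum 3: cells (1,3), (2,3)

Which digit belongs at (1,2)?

1

7 in 3 cells must be {1,2,4}; 3 in 2 cells must be {1,2}.
Nothing is forced directly, so branch on (1,2), whose candidates are 1 or 2. If (1,2) = 2: that forces (1,3) = 1, (2,2) = 6, after which (2,3) would have to be in {1,3,5,7} for the 14 across but in {2} for the 3 down — contradiction. So (1,2) = 1.
Given what's placed, (1,3) must be 2 to fit the 7 across and 3 down.
(2,2) = 8 − 1 = 7 completes the 8 down.
(2,3) = 3 − 2 = 1 completes the 3 down.
(1,1) = 7 − 3 = 4 completes the 7 across.
(2,1) = 14 − 8 = 6 completes the 14 across.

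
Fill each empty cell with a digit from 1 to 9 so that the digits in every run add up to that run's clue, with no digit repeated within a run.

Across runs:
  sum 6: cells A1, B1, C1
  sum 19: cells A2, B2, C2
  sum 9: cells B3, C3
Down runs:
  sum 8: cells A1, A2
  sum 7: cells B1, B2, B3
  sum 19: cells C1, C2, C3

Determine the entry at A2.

6

6 in 3 cells must be {1,2,3}; 7 in 3 cells must be {1,2,4}.
Nothing is forced directly, so branch on B2, whose candidates are 2 or 4. If B2 = 2: that forces B1 = 1, after which A2 would have to be in {8,9} for the 19 across but in {1,2,3,5,6,7} for the 8 down — contradiction. So B2 = 4.
Nothing is forced directly, so branch on B1, whose candidates are 1 or 2. If B1 = 2: that forces C1 = 3, B3 = 1, after which C3 would have to be in {8} for the 9 across but in {7,9} for the 19 down — contradiction. So B1 = 1.
B3 = 7 − 5 = 2 completes the 7 down.
C3 = 9 − 2 = 7 completes the 9 across.
C1 = 3: the only remaining digit allowed by both the 6 across and the 19 down.
C2 = 19 − 10 = 9 completes the 19 down.
A1 = 6 − 4 = 2 completes the 6 across.
A2 = 19 − 13 = 6 completes the 19 across.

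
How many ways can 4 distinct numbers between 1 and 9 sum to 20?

4 distinct digits from 1–9 sum between 10 and 30.

12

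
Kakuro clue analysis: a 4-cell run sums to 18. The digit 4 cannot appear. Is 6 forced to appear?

Counterexample: {1,2,7,8} sums to 18 under that restriction without using 6.

No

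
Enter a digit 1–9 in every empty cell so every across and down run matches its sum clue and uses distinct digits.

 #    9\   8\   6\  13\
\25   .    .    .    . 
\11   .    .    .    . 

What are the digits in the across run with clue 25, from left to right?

11 in 4 cells must be {1,2,3,5}.
Only 5 fits R2C4 under both its across sum 11 and down sum 13.
R1C4 = 13 − 5 = 8 completes the 13 down.
Nothing is forced directly, so branch on R2C3, whose candidates are 1 or 2. If R2C3 = 1: that forces R1C3 = 5, R1C1 = 3, after which R1C2 would have to be in {9} for the 25 across but in {1,2,3,5,6,7} for the 8 down — contradiction. So R2C3 = 2.
R1C3 = 6 − 2 = 4 completes the 6 down.
No cell is forced outright now. R2C1 can only be 1 or 3 (the digits allowed by both its 11 across and its 9 down). If R2C1 = 1: then R1C1 would have to be in {6,7} for the 25 across but in {8} for the 9 down — contradiction. So R2C1 = 3.
R1C1 = 9 − 3 = 6 completes the 9 down.
R1C2 = 25 − 18 = 7 completes the 25 across.

6, 7, 4, 8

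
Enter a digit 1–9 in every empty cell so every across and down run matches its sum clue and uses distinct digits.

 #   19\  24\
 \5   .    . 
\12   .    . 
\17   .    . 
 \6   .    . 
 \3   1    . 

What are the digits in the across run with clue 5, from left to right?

4 1

17 in 2 cells must be {8,9}; 3 in 2 cells must be {1,2}.
R5C2 = 3 − 1 = 2 completes the 3 across.
Nothing is forced directly, so branch on R4C2, whose candidates are 1 or 4 or 5. If R4C2 = 1: that forces R1C2 = 4, R4C1 = 5, after which R1C1 would have to be in {1} for the 5 across but in {2,3,4,6,7,8} for the 19 down — contradiction. If R4C2 = 5: then R4C1 would have to be in {1} for the 6 across but in {2,3,4,5,6,7,8,9} for the 19 down — contradiction. So R4C2 = 4.
R4C1 = 6 − 4 = 2 completes the 6 across.
Nothing is forced directly, so branch on R1C1, whose candidates are 3 or 4. If R1C1 = 3: then R1C2 would have to be in {2} for the 5 across but in {1,3,5,6,7,8,9} for the 24 down — contradiction. So R1C1 = 4.
R1C2 = 5 − 4 = 1 completes the 5 across.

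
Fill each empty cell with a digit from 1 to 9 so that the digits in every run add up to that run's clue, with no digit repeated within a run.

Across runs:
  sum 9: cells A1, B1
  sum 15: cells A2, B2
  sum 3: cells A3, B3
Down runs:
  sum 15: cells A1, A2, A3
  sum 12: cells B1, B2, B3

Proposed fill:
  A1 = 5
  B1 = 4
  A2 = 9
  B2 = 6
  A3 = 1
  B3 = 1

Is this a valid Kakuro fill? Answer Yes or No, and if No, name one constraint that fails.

No — the down run B1–B3 sums to 11, not 12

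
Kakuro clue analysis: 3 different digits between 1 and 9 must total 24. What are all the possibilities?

{7,8,9}

3 distinct digits from 1–9 sum between 6 and 24.
Only one set works: {7,8,9}.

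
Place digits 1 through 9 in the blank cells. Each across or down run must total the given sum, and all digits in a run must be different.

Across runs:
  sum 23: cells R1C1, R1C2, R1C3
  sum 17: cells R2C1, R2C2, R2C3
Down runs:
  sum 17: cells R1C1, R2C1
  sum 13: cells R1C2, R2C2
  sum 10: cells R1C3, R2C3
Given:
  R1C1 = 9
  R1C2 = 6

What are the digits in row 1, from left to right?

9 6 8

23 in 3 cells must be {6,8,9}; 17 in 2 cells must be {8,9}.
R1C3 = 23 − 15 = 8 completes the 23 across.
R2C1 = 17 − 9 = 8 completes the 17 down.
R2C2 = 13 − 6 = 7 completes the 13 down.
R2C3 = 17 − 15 = 2 completes the 17 across.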